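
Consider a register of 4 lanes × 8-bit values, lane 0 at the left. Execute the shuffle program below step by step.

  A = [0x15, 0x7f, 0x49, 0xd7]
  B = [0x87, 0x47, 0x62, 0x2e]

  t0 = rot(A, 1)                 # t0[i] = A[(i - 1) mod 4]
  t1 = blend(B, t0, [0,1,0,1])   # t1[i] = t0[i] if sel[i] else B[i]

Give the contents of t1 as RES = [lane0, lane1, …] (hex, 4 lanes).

RES = [ 0x87  0x15  0x62  0x49 ]

  t0: d7 15 7f 49
  t1: 87 15 62 49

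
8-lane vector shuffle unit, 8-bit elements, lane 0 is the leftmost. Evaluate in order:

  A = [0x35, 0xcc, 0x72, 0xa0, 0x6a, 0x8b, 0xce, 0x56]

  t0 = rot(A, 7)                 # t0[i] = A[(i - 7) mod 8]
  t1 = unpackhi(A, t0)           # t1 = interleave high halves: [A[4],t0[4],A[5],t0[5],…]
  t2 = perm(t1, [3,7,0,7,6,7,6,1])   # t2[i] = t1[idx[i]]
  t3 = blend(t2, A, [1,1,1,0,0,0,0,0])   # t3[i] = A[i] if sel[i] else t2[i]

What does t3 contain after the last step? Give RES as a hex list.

RES = [0x35, 0xcc, 0x72, 0x35, 0x56, 0x35, 0x56, 0x8b]

t0 = [0xcc, 0x72, 0xa0, 0x6a, 0x8b, 0xce, 0x56, 0x35]
t1 = [0x6a, 0x8b, 0x8b, 0xce, 0xce, 0x56, 0x56, 0x35]
t2 = [0xce, 0x35, 0x6a, 0x35, 0x56, 0x35, 0x56, 0x8b]
t3 = [0x35, 0xcc, 0x72, 0x35, 0x56, 0x35, 0x56, 0x8b]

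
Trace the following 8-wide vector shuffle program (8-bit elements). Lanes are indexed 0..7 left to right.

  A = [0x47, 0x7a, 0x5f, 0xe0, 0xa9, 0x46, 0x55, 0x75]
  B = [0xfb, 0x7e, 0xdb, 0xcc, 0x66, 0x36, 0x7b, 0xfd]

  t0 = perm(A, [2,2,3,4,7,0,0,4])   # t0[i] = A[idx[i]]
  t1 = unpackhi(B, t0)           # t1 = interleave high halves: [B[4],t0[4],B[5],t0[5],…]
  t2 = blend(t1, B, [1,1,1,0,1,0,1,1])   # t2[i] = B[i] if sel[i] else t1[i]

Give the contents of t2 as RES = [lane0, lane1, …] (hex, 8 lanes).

RES = [ 0xfb  0x7e  0xdb  0x47  0x66  0x47  0x7b  0xfd ]

  t0: 5f 5f e0 a9 75 47 47 a9
  t1: 66 75 36 47 7b 47 fd a9
  t2: fb 7e db 47 66 47 7b fd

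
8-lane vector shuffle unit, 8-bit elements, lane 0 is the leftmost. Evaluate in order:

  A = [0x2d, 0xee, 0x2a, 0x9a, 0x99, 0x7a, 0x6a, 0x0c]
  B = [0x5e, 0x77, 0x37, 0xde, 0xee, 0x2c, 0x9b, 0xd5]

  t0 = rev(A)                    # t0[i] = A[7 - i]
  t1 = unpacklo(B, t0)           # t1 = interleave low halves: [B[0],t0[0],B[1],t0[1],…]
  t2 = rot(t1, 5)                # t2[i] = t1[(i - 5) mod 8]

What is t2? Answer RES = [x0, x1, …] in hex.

→ t0 |0c|6a|7a|99|9a|2a|ee|2d|
→ t1 |5e|0c|77|6a|37|7a|de|99|
→ t2 |6a|37|7a|de|99|5e|0c|77|

RES = [0x6a, 0x37, 0x7a, 0xde, 0x99, 0x5e, 0x0c, 0x77]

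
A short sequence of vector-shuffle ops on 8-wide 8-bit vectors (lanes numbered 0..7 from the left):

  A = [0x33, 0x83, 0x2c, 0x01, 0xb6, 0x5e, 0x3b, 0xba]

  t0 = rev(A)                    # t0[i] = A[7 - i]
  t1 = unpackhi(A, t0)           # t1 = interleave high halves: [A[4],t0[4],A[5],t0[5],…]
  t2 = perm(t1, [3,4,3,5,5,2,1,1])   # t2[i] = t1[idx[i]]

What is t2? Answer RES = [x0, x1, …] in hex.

t0 = [0xba, 0x3b, 0x5e, 0xb6, 0x01, 0x2c, 0x83, 0x33]
t1 = [0xb6, 0x01, 0x5e, 0x2c, 0x3b, 0x83, 0xba, 0x33]
t2 = [0x2c, 0x3b, 0x2c, 0x83, 0x83, 0x5e, 0x01, 0x01]

RES = [0x2c, 0x3b, 0x2c, 0x83, 0x83, 0x5e, 0x01, 0x01]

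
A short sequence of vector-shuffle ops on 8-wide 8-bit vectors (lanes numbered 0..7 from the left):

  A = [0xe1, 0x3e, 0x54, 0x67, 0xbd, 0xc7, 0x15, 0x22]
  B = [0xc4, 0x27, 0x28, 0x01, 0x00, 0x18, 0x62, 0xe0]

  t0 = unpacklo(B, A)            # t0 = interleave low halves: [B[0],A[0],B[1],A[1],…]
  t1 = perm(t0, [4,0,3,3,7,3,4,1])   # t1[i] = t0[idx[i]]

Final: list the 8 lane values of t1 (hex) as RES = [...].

RES = [0x28, 0xc4, 0x3e, 0x3e, 0x67, 0x3e, 0x28, 0xe1]

t0 = [0xc4, 0xe1, 0x27, 0x3e, 0x28, 0x54, 0x01, 0x67]
t1 = [0x28, 0xc4, 0x3e, 0x3e, 0x67, 0x3e, 0x28, 0xe1]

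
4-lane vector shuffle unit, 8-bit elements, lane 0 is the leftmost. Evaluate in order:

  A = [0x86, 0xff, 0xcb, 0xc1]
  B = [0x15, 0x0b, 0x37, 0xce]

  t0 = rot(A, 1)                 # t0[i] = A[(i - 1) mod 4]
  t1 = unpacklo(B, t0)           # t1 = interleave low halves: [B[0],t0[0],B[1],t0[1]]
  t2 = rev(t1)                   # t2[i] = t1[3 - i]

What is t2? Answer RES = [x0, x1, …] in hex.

  t0: c1 86 ff cb
  t1: 15 c1 0b 86
  t2: 86 0b c1 15

RES = [ 0x86  0x0b  0xc1  0x15 ]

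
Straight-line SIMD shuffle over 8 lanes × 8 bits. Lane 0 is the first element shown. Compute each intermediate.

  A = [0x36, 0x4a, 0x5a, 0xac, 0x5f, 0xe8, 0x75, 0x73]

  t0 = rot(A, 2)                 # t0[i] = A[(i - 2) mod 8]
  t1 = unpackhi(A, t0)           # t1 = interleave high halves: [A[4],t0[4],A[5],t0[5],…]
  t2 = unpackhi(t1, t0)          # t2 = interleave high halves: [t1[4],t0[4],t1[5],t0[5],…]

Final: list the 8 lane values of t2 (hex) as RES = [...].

t0 = [0x75, 0x73, 0x36, 0x4a, 0x5a, 0xac, 0x5f, 0xe8]
t1 = [0x5f, 0x5a, 0xe8, 0xac, 0x75, 0x5f, 0x73, 0xe8]
t2 = [0x75, 0x5a, 0x5f, 0xac, 0x73, 0x5f, 0xe8, 0xe8]

RES = [0x75, 0x5a, 0x5f, 0xac, 0x73, 0x5f, 0xe8, 0xe8]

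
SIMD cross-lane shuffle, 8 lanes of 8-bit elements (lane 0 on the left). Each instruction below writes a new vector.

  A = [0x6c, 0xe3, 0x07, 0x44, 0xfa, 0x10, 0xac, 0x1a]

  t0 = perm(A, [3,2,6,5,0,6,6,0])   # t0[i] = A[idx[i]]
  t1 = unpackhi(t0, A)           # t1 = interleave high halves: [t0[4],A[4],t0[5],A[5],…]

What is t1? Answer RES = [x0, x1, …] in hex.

RES = [0x6c, 0xfa, 0xac, 0x10, 0xac, 0xac, 0x6c, 0x1a]

  t0: 44 07 ac 10 6c ac ac 6c
  t1: 6c fa ac 10 ac ac 6c 1a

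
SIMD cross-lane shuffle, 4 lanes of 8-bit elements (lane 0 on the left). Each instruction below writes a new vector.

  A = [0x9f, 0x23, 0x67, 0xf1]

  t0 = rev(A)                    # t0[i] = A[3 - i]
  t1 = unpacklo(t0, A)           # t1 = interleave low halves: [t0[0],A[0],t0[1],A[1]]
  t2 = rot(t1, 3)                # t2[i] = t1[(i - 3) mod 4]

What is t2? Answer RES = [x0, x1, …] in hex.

RES = [ 0x9f  0x67  0x23  0xf1 ]

→ t0 |f1|67|23|9f|
→ t1 |f1|9f|67|23|
→ t2 |9f|67|23|f1|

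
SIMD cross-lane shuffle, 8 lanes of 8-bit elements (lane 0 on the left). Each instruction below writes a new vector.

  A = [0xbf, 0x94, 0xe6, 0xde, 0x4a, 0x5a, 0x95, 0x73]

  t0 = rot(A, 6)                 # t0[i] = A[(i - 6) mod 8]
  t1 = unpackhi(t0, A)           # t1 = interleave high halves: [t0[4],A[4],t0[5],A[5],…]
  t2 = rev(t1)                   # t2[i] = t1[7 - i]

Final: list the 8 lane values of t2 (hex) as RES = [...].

t0 = [0xe6, 0xde, 0x4a, 0x5a, 0x95, 0x73, 0xbf, 0x94]
t1 = [0x95, 0x4a, 0x73, 0x5a, 0xbf, 0x95, 0x94, 0x73]
t2 = [0x73, 0x94, 0x95, 0xbf, 0x5a, 0x73, 0x4a, 0x95]

RES = [ 0x73  0x94  0x95  0xbf  0x5a  0x73  0x4a  0x95 ]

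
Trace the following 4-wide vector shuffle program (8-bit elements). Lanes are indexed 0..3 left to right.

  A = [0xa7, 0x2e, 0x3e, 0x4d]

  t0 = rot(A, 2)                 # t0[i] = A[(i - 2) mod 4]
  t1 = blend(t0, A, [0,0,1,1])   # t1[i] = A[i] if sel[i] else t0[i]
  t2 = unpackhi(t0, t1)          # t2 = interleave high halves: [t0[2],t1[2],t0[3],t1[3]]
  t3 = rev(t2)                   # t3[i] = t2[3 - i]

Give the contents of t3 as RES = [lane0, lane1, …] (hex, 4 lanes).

t0 = [0x3e, 0x4d, 0xa7, 0x2e]
t1 = [0x3e, 0x4d, 0x3e, 0x4d]
t2 = [0xa7, 0x3e, 0x2e, 0x4d]
t3 = [0x4d, 0x2e, 0x3e, 0xa7]

RES = [ 0x4d  0x2e  0x3e  0xa7 ]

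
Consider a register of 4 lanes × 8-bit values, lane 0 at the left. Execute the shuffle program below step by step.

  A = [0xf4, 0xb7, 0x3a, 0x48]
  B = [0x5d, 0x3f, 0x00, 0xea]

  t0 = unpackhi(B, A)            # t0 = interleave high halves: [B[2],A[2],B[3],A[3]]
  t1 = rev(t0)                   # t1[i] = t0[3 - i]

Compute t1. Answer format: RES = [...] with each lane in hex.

RES = [0x48, 0xea, 0x3a, 0x00]

→ t0 |00|3a|ea|48|
→ t1 |48|ea|3a|00|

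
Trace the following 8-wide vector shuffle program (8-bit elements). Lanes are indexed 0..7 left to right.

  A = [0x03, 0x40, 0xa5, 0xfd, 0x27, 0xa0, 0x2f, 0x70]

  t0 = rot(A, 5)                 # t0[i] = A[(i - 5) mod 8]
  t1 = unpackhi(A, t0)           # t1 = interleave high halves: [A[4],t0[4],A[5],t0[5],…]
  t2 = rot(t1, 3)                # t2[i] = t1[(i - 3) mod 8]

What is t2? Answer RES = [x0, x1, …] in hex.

t0 = [0xfd, 0x27, 0xa0, 0x2f, 0x70, 0x03, 0x40, 0xa5]
t1 = [0x27, 0x70, 0xa0, 0x03, 0x2f, 0x40, 0x70, 0xa5]
t2 = [0x40, 0x70, 0xa5, 0x27, 0x70, 0xa0, 0x03, 0x2f]

RES = [0x40, 0x70, 0xa5, 0x27, 0x70, 0xa0, 0x03, 0x2f]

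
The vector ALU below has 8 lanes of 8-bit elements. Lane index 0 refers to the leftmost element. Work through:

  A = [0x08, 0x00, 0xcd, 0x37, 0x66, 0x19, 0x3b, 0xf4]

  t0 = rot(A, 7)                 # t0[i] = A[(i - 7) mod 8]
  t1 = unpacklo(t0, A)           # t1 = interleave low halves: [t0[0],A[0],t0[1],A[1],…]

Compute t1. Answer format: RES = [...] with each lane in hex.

→ t0 |00|cd|37|66|19|3b|f4|08|
→ t1 |00|08|cd|00|37|cd|66|37|

RES = [ 0x00  0x08  0xcd  0x00  0x37  0xcd  0x66  0x37 ]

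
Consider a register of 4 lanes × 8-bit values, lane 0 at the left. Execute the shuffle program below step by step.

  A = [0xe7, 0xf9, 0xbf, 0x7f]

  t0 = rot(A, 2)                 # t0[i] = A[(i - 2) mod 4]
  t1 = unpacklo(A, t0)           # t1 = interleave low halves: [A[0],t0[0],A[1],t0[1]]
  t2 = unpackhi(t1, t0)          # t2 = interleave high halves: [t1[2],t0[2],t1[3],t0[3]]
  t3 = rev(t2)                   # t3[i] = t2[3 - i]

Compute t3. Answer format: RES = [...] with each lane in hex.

  t0: bf 7f e7 f9
  t1: e7 bf f9 7f
  t2: f9 e7 7f f9
  t3: f9 7f e7 f9

RES = [ 0xf9  0x7f  0xe7  0xf9 ]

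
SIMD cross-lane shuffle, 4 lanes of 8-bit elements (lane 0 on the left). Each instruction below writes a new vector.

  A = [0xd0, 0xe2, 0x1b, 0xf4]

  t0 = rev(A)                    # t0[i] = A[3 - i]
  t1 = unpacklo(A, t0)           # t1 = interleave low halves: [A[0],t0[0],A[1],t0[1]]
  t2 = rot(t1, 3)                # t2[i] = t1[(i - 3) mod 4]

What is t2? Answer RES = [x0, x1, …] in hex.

→ t0 |f4|1b|e2|d0|
→ t1 |d0|f4|e2|1b|
→ t2 |f4|e2|1b|d0|

RES = [0xf4, 0xe2, 0x1b, 0xd0]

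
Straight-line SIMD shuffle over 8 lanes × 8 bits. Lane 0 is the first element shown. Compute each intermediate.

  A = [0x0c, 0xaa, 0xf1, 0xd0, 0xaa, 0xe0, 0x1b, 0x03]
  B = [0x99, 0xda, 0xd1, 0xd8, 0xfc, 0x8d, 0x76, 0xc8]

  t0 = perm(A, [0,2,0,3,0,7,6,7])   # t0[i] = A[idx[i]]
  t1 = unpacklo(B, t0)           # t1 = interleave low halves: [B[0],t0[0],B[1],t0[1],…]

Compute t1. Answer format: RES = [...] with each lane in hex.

RES = [0x99, 0x0c, 0xda, 0xf1, 0xd1, 0x0c, 0xd8, 0xd0]

t0 = [0x0c, 0xf1, 0x0c, 0xd0, 0x0c, 0x03, 0x1b, 0x03]
t1 = [0x99, 0x0c, 0xda, 0xf1, 0xd1, 0x0c, 0xd8, 0xd0]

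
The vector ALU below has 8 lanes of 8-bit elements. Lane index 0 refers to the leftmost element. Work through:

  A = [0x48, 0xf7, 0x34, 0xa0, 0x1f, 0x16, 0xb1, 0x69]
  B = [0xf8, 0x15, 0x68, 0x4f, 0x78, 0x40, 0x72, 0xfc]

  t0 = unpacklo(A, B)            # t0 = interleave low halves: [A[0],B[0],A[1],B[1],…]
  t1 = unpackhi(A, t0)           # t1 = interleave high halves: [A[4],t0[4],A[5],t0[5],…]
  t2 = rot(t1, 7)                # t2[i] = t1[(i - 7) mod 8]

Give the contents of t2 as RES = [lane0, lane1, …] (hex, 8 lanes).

RES = [0x34, 0x16, 0x68, 0xb1, 0xa0, 0x69, 0x4f, 0x1f]

→ t0 |48|f8|f7|15|34|68|a0|4f|
→ t1 |1f|34|16|68|b1|a0|69|4f|
→ t2 |34|16|68|b1|a0|69|4f|1f|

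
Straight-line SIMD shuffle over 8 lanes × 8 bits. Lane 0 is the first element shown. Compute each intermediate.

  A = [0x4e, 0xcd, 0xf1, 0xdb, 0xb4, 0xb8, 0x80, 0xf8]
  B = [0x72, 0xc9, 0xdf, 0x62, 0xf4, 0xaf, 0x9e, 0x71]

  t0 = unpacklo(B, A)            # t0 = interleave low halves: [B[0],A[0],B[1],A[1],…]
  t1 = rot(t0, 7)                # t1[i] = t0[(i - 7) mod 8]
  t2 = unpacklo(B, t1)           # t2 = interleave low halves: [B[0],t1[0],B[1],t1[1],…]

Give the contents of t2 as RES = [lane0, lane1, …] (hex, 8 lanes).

  t0: 72 4e c9 cd df f1 62 db
  t1: 4e c9 cd df f1 62 db 72
  t2: 72 4e c9 c9 df cd 62 df

RES = [0x72, 0x4e, 0xc9, 0xc9, 0xdf, 0xcd, 0x62, 0xdf]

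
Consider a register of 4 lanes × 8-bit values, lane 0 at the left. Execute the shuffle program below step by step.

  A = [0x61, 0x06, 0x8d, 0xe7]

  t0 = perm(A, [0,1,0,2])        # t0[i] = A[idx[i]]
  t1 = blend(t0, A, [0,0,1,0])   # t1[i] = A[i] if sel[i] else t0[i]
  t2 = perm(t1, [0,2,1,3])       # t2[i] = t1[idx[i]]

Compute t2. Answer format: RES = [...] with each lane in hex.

RES = [0x61, 0x8d, 0x06, 0x8d]

t0 = [0x61, 0x06, 0x61, 0x8d]
t1 = [0x61, 0x06, 0x8d, 0x8d]
t2 = [0x61, 0x8d, 0x06, 0x8d]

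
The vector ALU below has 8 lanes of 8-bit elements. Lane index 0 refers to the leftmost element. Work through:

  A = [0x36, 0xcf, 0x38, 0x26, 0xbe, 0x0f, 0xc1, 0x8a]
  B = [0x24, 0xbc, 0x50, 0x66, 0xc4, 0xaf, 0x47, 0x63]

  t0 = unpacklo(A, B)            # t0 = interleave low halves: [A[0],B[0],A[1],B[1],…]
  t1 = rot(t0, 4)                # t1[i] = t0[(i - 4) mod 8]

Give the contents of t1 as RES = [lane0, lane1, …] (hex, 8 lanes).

RES = [ 0x38  0x50  0x26  0x66  0x36  0x24  0xcf  0xbc ]

→ t0 |36|24|cf|bc|38|50|26|66|
→ t1 |38|50|26|66|36|24|cf|bc|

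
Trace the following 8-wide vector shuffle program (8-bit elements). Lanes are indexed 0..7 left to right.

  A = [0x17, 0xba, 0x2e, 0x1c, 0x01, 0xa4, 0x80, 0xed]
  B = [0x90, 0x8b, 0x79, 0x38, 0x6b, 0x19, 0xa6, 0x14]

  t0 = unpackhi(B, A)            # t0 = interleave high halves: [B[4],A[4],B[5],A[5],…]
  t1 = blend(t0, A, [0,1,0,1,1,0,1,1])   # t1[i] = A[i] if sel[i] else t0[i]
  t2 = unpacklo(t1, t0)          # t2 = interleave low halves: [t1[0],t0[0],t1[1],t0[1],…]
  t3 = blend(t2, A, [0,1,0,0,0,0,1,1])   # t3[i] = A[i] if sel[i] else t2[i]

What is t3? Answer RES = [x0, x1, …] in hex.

t0 = [0x6b, 0x01, 0x19, 0xa4, 0xa6, 0x80, 0x14, 0xed]
t1 = [0x6b, 0xba, 0x19, 0x1c, 0x01, 0x80, 0x80, 0xed]
t2 = [0x6b, 0x6b, 0xba, 0x01, 0x19, 0x19, 0x1c, 0xa4]
t3 = [0x6b, 0xba, 0xba, 0x01, 0x19, 0x19, 0x80, 0xed]

RES = [0x6b, 0xba, 0xba, 0x01, 0x19, 0x19, 0x80, 0xed]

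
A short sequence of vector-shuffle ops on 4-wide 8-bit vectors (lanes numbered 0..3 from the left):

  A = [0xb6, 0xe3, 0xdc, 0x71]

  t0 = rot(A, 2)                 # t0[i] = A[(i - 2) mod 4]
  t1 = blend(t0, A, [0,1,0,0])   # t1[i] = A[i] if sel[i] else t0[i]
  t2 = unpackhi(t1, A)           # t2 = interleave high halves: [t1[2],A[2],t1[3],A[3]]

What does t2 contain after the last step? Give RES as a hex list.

  t0: dc 71 b6 e3
  t1: dc e3 b6 e3
  t2: b6 dc e3 71

RES = [ 0xb6  0xdc  0xe3  0x71 ]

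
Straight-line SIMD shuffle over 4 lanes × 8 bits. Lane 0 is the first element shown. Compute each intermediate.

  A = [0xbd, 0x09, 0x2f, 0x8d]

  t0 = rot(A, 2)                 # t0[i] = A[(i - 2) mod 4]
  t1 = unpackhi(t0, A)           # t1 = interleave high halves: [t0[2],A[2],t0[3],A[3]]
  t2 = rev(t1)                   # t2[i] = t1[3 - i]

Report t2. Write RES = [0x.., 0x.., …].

t0 = [0x2f, 0x8d, 0xbd, 0x09]
t1 = [0xbd, 0x2f, 0x09, 0x8d]
t2 = [0x8d, 0x09, 0x2f, 0xbd]

RES = [ 0x8d  0x09  0x2f  0xbd ]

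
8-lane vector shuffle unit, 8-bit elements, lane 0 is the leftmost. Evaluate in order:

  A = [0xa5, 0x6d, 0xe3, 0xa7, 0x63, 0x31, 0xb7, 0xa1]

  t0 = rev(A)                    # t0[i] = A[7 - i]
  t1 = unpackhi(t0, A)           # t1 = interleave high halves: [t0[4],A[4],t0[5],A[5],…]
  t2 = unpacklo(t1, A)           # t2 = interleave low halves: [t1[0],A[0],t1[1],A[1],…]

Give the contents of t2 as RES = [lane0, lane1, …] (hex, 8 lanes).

t0 = [0xa1, 0xb7, 0x31, 0x63, 0xa7, 0xe3, 0x6d, 0xa5]
t1 = [0xa7, 0x63, 0xe3, 0x31, 0x6d, 0xb7, 0xa5, 0xa1]
t2 = [0xa7, 0xa5, 0x63, 0x6d, 0xe3, 0xe3, 0x31, 0xa7]

RES = [0xa7, 0xa5, 0x63, 0x6d, 0xe3, 0xe3, 0x31, 0xa7]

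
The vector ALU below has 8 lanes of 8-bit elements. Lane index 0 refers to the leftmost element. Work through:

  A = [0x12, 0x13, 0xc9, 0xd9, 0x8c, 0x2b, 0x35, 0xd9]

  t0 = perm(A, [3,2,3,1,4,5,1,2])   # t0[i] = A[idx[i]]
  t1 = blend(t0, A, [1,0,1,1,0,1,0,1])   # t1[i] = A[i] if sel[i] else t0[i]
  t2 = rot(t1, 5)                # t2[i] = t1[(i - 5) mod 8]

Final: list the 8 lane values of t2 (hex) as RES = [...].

→ t0 |d9|c9|d9|13|8c|2b|13|c9|
→ t1 |12|c9|c9|d9|8c|2b|13|d9|
→ t2 |d9|8c|2b|13|d9|12|c9|c9|

RES = [0xd9, 0x8c, 0x2b, 0x13, 0xd9, 0x12, 0xc9, 0xc9]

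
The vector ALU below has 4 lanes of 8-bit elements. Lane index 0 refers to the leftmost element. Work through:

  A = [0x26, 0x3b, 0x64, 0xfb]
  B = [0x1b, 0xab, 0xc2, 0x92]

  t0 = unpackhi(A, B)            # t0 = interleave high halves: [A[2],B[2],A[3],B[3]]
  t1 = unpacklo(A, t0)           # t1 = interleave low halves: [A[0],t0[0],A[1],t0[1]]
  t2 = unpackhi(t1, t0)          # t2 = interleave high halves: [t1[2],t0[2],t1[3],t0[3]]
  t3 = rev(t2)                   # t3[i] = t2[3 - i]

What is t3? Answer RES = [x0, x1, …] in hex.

  t0: 64 c2 fb 92
  t1: 26 64 3b c2
  t2: 3b fb c2 92
  t3: 92 c2 fb 3b

RES = [ 0x92  0xc2  0xfb  0x3b ]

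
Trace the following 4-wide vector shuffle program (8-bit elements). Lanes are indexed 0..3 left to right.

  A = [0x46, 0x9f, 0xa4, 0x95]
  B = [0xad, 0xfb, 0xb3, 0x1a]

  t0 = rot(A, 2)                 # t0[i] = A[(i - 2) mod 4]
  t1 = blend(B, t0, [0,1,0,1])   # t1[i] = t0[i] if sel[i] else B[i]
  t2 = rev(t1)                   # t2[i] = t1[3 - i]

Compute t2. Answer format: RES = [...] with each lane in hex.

→ t0 |a4|95|46|9f|
→ t1 |ad|95|b3|9f|
→ t2 |9f|b3|95|ad|

RES = [ 0x9f  0xb3  0x95  0xad ]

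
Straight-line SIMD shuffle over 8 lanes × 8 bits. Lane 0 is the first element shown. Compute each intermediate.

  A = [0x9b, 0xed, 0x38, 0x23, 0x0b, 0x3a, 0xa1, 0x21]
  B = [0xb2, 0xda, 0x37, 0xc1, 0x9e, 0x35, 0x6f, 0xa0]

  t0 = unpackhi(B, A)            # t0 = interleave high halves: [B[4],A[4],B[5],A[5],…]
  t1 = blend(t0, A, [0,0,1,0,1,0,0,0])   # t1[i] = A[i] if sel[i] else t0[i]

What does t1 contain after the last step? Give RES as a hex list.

  t0: 9e 0b 35 3a 6f a1 a0 21
  t1: 9e 0b 38 3a 0b a1 a0 21

RES = [ 0x9e  0x0b  0x38  0x3a  0x0b  0xa1  0xa0  0x21 ]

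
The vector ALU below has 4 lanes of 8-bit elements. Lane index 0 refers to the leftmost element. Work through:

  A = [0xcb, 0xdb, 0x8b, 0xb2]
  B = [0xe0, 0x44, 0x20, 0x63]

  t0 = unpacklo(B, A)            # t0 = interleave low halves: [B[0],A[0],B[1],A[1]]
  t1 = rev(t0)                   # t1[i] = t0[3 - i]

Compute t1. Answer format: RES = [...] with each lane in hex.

  t0: e0 cb 44 db
  t1: db 44 cb e0

RES = [ 0xdb  0x44  0xcb  0xe0 ]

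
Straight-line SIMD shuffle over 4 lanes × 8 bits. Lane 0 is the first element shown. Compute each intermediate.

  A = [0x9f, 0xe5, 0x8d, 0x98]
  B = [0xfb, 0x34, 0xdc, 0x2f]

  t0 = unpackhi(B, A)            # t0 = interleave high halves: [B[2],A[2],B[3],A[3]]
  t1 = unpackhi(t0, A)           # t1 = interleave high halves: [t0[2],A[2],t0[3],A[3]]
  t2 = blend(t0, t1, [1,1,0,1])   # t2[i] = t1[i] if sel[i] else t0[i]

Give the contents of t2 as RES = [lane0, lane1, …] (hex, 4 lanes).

t0 = [0xdc, 0x8d, 0x2f, 0x98]
t1 = [0x2f, 0x8d, 0x98, 0x98]
t2 = [0x2f, 0x8d, 0x2f, 0x98]

RES = [ 0x2f  0x8d  0x2f  0x98 ]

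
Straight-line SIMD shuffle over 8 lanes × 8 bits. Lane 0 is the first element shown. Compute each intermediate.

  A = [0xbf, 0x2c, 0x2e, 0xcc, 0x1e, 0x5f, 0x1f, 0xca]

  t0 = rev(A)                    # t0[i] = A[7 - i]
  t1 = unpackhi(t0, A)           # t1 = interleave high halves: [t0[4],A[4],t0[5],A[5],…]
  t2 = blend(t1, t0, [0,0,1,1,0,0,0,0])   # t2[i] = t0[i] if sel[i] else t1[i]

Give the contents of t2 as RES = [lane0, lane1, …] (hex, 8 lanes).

t0 = [0xca, 0x1f, 0x5f, 0x1e, 0xcc, 0x2e, 0x2c, 0xbf]
t1 = [0xcc, 0x1e, 0x2e, 0x5f, 0x2c, 0x1f, 0xbf, 0xca]
t2 = [0xcc, 0x1e, 0x5f, 0x1e, 0x2c, 0x1f, 0xbf, 0xca]

RES = [ 0xcc  0x1e  0x5f  0x1e  0x2c  0x1f  0xbf  0xca ]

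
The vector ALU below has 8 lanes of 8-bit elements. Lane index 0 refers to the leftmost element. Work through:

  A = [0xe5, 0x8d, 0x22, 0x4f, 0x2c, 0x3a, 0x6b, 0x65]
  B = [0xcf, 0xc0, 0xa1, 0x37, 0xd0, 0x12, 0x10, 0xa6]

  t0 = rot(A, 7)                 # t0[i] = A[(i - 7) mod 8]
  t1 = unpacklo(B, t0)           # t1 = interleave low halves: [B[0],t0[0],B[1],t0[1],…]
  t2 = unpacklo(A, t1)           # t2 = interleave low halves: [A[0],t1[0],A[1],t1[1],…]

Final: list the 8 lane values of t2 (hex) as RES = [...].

→ t0 |8d|22|4f|2c|3a|6b|65|e5|
→ t1 |cf|8d|c0|22|a1|4f|37|2c|
→ t2 |e5|cf|8d|8d|22|c0|4f|22|

RES = [0xe5, 0xcf, 0x8d, 0x8d, 0x22, 0xc0, 0x4f, 0x22]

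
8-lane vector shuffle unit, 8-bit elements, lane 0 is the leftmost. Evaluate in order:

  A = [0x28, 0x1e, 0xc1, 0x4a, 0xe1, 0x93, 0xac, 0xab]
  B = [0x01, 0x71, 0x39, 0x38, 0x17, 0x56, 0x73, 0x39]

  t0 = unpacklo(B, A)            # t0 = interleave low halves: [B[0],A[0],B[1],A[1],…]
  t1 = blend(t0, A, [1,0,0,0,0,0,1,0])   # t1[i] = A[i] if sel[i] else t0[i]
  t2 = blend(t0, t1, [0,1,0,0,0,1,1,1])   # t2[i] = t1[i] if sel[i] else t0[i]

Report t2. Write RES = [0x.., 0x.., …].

  t0: 01 28 71 1e 39 c1 38 4a
  t1: 28 28 71 1e 39 c1 ac 4a
  t2: 01 28 71 1e 39 c1 ac 4a

RES = [0x01, 0x28, 0x71, 0x1e, 0x39, 0xc1, 0xac, 0x4a]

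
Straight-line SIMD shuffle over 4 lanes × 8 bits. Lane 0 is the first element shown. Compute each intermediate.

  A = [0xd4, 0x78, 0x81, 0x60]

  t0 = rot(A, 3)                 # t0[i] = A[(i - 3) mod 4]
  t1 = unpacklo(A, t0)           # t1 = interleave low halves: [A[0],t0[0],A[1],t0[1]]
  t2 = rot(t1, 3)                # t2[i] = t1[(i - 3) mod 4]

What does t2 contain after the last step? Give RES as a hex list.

→ t0 |78|81|60|d4|
→ t1 |d4|78|78|81|
→ t2 |78|78|81|d4|

RES = [0x78, 0x78, 0x81, 0xd4]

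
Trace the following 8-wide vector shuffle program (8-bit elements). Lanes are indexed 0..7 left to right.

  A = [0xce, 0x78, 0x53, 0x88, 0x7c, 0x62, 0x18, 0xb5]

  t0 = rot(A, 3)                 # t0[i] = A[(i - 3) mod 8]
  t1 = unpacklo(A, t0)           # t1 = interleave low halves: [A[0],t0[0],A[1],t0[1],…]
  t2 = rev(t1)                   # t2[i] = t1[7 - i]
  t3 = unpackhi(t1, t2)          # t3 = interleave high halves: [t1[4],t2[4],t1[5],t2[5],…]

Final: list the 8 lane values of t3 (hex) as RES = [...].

t0 = [0x62, 0x18, 0xb5, 0xce, 0x78, 0x53, 0x88, 0x7c]
t1 = [0xce, 0x62, 0x78, 0x18, 0x53, 0xb5, 0x88, 0xce]
t2 = [0xce, 0x88, 0xb5, 0x53, 0x18, 0x78, 0x62, 0xce]
t3 = [0x53, 0x18, 0xb5, 0x78, 0x88, 0x62, 0xce, 0xce]

RES = [0x53, 0x18, 0xb5, 0x78, 0x88, 0x62, 0xce, 0xce]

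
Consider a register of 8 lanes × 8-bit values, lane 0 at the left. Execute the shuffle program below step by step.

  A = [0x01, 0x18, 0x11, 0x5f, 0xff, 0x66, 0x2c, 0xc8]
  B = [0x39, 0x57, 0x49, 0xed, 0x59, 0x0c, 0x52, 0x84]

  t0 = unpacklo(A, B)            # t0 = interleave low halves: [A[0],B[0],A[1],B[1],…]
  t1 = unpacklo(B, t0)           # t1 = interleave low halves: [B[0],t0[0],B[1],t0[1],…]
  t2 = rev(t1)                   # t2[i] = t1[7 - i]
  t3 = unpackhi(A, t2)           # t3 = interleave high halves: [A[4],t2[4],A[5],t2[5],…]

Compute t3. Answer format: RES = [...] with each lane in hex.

RES = [0xff, 0x39, 0x66, 0x57, 0x2c, 0x01, 0xc8, 0x39]

  t0: 01 39 18 57 11 49 5f ed
  t1: 39 01 57 39 49 18 ed 57
  t2: 57 ed 18 49 39 57 01 39
  t3: ff 39 66 57 2c 01 c8 39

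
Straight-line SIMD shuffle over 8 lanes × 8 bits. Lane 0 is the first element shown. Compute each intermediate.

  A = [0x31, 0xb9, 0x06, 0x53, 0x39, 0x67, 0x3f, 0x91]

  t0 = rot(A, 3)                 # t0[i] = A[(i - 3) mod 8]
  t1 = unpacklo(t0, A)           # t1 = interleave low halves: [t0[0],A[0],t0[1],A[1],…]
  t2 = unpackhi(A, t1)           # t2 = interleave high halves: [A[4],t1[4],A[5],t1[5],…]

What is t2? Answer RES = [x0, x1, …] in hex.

RES = [0x39, 0x91, 0x67, 0x06, 0x3f, 0x31, 0x91, 0x53]

t0 = [0x67, 0x3f, 0x91, 0x31, 0xb9, 0x06, 0x53, 0x39]
t1 = [0x67, 0x31, 0x3f, 0xb9, 0x91, 0x06, 0x31, 0x53]
t2 = [0x39, 0x91, 0x67, 0x06, 0x3f, 0x31, 0x91, 0x53]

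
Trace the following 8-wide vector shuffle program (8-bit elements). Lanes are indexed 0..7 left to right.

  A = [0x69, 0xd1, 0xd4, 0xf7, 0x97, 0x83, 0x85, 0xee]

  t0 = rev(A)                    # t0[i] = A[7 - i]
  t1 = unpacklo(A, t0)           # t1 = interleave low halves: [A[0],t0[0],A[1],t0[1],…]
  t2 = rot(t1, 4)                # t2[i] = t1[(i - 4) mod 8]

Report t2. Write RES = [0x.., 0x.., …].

t0 = [0xee, 0x85, 0x83, 0x97, 0xf7, 0xd4, 0xd1, 0x69]
t1 = [0x69, 0xee, 0xd1, 0x85, 0xd4, 0x83, 0xf7, 0x97]
t2 = [0xd4, 0x83, 0xf7, 0x97, 0x69, 0xee, 0xd1, 0x85]

RES = [ 0xd4  0x83  0xf7  0x97  0x69  0xee  0xd1  0x85 ]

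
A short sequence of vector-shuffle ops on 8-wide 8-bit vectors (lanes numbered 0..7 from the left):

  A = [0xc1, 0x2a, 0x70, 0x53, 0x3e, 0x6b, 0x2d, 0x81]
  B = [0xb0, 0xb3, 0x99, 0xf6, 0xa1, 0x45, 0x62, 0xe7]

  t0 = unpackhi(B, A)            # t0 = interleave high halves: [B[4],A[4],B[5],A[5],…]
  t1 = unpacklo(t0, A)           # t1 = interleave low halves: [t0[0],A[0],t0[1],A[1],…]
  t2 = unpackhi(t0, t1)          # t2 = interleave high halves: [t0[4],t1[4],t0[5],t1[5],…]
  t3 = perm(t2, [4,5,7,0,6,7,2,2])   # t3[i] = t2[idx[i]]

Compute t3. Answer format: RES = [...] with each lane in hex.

RES = [0xe7, 0x6b, 0x53, 0x62, 0x81, 0x53, 0x2d, 0x2d]

  t0: a1 3e 45 6b 62 2d e7 81
  t1: a1 c1 3e 2a 45 70 6b 53
  t2: 62 45 2d 70 e7 6b 81 53
  t3: e7 6b 53 62 81 53 2d 2d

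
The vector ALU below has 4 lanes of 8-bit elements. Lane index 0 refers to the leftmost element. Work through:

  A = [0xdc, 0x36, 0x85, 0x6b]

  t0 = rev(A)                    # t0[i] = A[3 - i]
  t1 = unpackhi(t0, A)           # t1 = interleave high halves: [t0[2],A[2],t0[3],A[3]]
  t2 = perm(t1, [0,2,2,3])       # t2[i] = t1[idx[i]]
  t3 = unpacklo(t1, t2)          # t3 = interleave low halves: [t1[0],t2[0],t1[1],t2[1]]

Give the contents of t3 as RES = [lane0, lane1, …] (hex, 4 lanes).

→ t0 |6b|85|36|dc|
→ t1 |36|85|dc|6b|
→ t2 |36|dc|dc|6b|
→ t3 |36|36|85|dc|

RES = [0x36, 0x36, 0x85, 0xdc]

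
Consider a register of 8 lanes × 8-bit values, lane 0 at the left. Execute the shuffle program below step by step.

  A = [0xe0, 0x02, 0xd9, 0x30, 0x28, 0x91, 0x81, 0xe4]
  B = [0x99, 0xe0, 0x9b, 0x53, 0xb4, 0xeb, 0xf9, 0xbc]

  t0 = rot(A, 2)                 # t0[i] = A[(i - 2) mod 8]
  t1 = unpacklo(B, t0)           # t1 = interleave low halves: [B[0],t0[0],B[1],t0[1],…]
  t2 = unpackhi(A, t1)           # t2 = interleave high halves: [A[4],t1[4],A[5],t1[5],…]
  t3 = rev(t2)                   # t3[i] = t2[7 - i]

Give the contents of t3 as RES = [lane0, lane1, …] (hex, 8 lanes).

→ t0 |81|e4|e0|02|d9|30|28|91|
→ t1 |99|81|e0|e4|9b|e0|53|02|
→ t2 |28|9b|91|e0|81|53|e4|02|
→ t3 |02|e4|53|81|e0|91|9b|28|

RES = [0x02, 0xe4, 0x53, 0x81, 0xe0, 0x91, 0x9b, 0x28]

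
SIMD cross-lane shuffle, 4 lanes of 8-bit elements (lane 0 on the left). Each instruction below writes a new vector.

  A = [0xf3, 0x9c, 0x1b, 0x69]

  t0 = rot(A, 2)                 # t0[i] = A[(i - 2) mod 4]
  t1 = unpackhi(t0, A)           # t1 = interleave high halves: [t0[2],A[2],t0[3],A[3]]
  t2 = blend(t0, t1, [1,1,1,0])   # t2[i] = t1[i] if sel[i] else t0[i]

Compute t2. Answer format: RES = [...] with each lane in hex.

RES = [ 0xf3  0x1b  0x9c  0x9c ]

t0 = [0x1b, 0x69, 0xf3, 0x9c]
t1 = [0xf3, 0x1b, 0x9c, 0x69]
t2 = [0xf3, 0x1b, 0x9c, 0x9c]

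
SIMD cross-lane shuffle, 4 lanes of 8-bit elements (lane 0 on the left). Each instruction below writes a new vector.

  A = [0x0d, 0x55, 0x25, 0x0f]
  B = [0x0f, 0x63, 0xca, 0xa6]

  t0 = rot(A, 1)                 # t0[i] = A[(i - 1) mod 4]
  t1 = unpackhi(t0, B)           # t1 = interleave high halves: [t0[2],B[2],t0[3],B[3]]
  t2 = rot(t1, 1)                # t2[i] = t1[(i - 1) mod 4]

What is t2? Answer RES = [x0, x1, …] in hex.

→ t0 |0f|0d|55|25|
→ t1 |55|ca|25|a6|
→ t2 |a6|55|ca|25|

RES = [ 0xa6  0x55  0xca  0x25 ]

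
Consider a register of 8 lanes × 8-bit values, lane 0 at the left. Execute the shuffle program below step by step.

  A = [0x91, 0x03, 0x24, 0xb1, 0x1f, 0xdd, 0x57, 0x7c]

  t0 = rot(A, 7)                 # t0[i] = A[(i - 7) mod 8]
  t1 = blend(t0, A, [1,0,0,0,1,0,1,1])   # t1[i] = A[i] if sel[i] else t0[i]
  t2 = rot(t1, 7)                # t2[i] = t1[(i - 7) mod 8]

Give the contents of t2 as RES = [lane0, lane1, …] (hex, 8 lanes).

RES = [ 0x24  0xb1  0x1f  0x1f  0x57  0x57  0x7c  0x91 ]

  t0: 03 24 b1 1f dd 57 7c 91
  t1: 91 24 b1 1f 1f 57 57 7c
  t2: 24 b1 1f 1f 57 57 7c 91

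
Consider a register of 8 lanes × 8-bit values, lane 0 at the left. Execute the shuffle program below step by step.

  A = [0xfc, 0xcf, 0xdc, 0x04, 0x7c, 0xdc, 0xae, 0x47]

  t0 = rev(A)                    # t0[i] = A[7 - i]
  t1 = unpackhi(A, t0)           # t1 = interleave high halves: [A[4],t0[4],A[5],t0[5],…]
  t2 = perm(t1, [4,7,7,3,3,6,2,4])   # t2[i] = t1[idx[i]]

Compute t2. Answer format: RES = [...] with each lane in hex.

RES = [ 0xae  0xfc  0xfc  0xdc  0xdc  0x47  0xdc  0xae ]

t0 = [0x47, 0xae, 0xdc, 0x7c, 0x04, 0xdc, 0xcf, 0xfc]
t1 = [0x7c, 0x04, 0xdc, 0xdc, 0xae, 0xcf, 0x47, 0xfc]
t2 = [0xae, 0xfc, 0xfc, 0xdc, 0xdc, 0x47, 0xdc, 0xae]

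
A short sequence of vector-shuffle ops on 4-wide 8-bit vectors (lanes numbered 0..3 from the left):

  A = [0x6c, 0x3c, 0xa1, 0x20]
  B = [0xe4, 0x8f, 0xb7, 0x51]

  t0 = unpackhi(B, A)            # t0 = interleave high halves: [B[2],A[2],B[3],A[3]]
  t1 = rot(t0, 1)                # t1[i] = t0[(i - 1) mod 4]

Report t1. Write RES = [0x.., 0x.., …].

RES = [ 0x20  0xb7  0xa1  0x51 ]

  t0: b7 a1 51 20
  t1: 20 b7 a1 51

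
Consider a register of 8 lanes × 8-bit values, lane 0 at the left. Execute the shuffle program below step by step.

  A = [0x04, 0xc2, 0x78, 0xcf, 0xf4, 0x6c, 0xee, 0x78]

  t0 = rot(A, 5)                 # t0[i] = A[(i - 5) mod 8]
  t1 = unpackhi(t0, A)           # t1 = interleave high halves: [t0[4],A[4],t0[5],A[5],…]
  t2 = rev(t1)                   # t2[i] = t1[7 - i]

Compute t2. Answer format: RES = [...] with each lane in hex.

RES = [ 0x78  0x78  0xee  0xc2  0x6c  0x04  0xf4  0x78 ]

→ t0 |cf|f4|6c|ee|78|04|c2|78|
→ t1 |78|f4|04|6c|c2|ee|78|78|
→ t2 |78|78|ee|c2|6c|04|f4|78|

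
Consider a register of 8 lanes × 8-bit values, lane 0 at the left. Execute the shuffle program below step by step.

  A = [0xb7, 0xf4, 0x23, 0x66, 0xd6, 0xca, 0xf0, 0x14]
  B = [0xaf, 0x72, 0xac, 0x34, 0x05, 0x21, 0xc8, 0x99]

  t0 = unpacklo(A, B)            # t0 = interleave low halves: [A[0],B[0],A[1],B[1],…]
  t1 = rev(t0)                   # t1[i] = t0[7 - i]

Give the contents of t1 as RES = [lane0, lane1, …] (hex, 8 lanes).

  t0: b7 af f4 72 23 ac 66 34
  t1: 34 66 ac 23 72 f4 af b7

RES = [ 0x34  0x66  0xac  0x23  0x72  0xf4  0xaf  0xb7 ]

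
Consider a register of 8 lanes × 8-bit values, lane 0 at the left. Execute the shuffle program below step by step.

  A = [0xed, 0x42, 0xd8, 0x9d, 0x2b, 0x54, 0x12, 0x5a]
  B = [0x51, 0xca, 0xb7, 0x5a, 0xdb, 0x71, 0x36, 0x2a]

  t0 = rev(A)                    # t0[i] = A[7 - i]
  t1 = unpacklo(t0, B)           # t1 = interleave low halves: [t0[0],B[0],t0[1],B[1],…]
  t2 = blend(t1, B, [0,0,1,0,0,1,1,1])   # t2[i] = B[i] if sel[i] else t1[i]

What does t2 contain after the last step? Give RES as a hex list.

RES = [ 0x5a  0x51  0xb7  0xca  0x54  0x71  0x36  0x2a ]

t0 = [0x5a, 0x12, 0x54, 0x2b, 0x9d, 0xd8, 0x42, 0xed]
t1 = [0x5a, 0x51, 0x12, 0xca, 0x54, 0xb7, 0x2b, 0x5a]
t2 = [0x5a, 0x51, 0xb7, 0xca, 0x54, 0x71, 0x36, 0x2a]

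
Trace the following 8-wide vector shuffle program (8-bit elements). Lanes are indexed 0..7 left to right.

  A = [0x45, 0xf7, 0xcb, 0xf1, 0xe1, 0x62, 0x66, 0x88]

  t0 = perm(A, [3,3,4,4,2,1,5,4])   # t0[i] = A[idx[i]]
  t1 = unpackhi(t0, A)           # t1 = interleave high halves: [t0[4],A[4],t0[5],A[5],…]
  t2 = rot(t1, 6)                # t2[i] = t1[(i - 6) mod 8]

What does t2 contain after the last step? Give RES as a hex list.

→ t0 |f1|f1|e1|e1|cb|f7|62|e1|
→ t1 |cb|e1|f7|62|62|66|e1|88|
→ t2 |f7|62|62|66|e1|88|cb|e1|

RES = [0xf7, 0x62, 0x62, 0x66, 0xe1, 0x88, 0xcb, 0xe1]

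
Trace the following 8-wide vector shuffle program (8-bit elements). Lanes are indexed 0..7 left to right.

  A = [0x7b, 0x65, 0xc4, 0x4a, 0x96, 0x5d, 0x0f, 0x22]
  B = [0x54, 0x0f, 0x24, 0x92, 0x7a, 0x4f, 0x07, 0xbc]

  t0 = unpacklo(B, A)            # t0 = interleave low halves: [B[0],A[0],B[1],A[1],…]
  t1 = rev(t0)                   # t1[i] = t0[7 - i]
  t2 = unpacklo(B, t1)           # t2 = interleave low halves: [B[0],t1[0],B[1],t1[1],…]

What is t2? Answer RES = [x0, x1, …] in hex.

RES = [ 0x54  0x4a  0x0f  0x92  0x24  0xc4  0x92  0x24 ]

t0 = [0x54, 0x7b, 0x0f, 0x65, 0x24, 0xc4, 0x92, 0x4a]
t1 = [0x4a, 0x92, 0xc4, 0x24, 0x65, 0x0f, 0x7b, 0x54]
t2 = [0x54, 0x4a, 0x0f, 0x92, 0x24, 0xc4, 0x92, 0x24]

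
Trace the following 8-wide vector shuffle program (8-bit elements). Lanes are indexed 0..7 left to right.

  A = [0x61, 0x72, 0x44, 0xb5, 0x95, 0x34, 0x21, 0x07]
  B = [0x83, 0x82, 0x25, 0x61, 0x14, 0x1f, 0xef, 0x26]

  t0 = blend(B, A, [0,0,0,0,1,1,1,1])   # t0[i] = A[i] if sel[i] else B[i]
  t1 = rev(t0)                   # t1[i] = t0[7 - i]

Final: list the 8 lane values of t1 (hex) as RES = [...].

→ t0 |83|82|25|61|95|34|21|07|
→ t1 |07|21|34|95|61|25|82|83|

RES = [ 0x07  0x21  0x34  0x95  0x61  0x25  0x82  0x83 ]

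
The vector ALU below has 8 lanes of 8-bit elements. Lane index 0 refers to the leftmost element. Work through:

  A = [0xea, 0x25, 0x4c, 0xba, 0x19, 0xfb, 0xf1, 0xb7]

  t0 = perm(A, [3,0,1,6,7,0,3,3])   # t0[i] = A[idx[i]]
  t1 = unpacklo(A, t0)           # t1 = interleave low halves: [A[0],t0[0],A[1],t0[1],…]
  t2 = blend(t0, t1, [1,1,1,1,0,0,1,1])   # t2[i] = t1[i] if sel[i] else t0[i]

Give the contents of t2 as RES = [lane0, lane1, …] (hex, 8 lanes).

RES = [0xea, 0xba, 0x25, 0xea, 0xb7, 0xea, 0xba, 0xf1]

  t0: ba ea 25 f1 b7 ea ba ba
  t1: ea ba 25 ea 4c 25 ba f1
  t2: ea ba 25 ea b7 ea ba f1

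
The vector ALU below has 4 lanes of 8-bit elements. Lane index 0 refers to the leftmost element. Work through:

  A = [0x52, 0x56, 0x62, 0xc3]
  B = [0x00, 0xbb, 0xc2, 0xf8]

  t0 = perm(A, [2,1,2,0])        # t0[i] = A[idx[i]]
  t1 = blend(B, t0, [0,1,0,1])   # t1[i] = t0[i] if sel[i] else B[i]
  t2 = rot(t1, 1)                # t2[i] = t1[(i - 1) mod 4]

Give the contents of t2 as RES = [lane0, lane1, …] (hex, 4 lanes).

t0 = [0x62, 0x56, 0x62, 0x52]
t1 = [0x00, 0x56, 0xc2, 0x52]
t2 = [0x52, 0x00, 0x56, 0xc2]

RES = [ 0x52  0x00  0x56  0xc2 ]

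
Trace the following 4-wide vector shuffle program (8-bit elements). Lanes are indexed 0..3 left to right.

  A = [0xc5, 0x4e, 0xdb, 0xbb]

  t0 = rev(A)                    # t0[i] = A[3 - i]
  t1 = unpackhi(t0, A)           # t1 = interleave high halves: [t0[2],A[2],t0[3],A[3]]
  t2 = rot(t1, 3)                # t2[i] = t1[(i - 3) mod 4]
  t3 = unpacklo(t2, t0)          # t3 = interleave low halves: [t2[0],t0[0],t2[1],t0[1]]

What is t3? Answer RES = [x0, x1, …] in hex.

RES = [0xdb, 0xbb, 0xc5, 0xdb]

  t0: bb db 4e c5
  t1: 4e db c5 bb
  t2: db c5 bb 4e
  t3: db bb c5 db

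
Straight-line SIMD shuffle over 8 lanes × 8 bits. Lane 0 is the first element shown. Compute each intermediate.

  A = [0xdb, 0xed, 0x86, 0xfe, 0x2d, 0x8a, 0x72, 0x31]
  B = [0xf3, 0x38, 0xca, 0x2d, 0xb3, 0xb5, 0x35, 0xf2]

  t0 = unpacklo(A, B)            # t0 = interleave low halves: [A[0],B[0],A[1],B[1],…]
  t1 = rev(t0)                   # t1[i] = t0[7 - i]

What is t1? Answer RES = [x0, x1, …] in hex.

RES = [0x2d, 0xfe, 0xca, 0x86, 0x38, 0xed, 0xf3, 0xdb]

  t0: db f3 ed 38 86 ca fe 2d
  t1: 2d fe ca 86 38 ed f3 db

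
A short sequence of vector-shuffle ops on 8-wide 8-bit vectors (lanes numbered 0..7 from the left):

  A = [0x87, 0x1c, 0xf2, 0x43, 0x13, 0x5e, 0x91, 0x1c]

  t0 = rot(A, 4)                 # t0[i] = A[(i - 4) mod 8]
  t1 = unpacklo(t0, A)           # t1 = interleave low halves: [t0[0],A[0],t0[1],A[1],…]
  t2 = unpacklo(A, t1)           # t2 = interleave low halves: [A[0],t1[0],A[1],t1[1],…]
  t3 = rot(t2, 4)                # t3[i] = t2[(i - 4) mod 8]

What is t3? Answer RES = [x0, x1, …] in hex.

t0 = [0x13, 0x5e, 0x91, 0x1c, 0x87, 0x1c, 0xf2, 0x43]
t1 = [0x13, 0x87, 0x5e, 0x1c, 0x91, 0xf2, 0x1c, 0x43]
t2 = [0x87, 0x13, 0x1c, 0x87, 0xf2, 0x5e, 0x43, 0x1c]
t3 = [0xf2, 0x5e, 0x43, 0x1c, 0x87, 0x13, 0x1c, 0x87]

RES = [ 0xf2  0x5e  0x43  0x1c  0x87  0x13  0x1c  0x87 ]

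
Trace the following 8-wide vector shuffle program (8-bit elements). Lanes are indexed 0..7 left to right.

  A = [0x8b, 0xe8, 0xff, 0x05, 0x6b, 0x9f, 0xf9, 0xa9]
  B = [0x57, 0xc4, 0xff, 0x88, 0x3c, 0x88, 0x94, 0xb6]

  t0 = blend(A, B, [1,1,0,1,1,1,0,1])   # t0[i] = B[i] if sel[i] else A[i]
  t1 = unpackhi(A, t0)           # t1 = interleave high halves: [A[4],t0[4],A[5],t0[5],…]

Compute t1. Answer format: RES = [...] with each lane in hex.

→ t0 |57|c4|ff|88|3c|88|f9|b6|
→ t1 |6b|3c|9f|88|f9|f9|a9|b6|

RES = [ 0x6b  0x3c  0x9f  0x88  0xf9  0xf9  0xa9  0xb6 ]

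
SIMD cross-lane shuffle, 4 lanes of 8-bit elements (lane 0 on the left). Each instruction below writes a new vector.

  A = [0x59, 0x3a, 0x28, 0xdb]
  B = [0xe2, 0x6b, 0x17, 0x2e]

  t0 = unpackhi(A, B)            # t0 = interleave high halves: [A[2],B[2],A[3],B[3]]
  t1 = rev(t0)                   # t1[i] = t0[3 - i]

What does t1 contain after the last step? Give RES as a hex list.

→ t0 |28|17|db|2e|
→ t1 |2e|db|17|28|

RES = [ 0x2e  0xdb  0x17  0x28 ]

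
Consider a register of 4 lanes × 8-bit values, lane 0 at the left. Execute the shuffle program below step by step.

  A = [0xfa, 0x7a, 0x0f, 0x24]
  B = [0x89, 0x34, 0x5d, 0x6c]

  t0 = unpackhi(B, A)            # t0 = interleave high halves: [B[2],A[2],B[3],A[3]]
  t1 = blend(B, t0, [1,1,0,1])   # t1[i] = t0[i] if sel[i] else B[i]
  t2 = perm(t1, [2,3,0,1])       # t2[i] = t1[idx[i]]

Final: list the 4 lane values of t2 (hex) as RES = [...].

RES = [0x5d, 0x24, 0x5d, 0x0f]

  t0: 5d 0f 6c 24
  t1: 5d 0f 5d 24
  t2: 5d 24 5d 0f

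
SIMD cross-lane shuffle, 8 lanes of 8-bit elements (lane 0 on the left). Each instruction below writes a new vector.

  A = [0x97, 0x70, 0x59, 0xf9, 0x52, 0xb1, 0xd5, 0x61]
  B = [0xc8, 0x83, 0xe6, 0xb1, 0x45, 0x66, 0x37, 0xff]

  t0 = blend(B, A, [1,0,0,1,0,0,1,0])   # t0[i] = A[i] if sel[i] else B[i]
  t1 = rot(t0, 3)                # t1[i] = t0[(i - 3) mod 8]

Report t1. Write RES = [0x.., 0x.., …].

  t0: 97 83 e6 f9 45 66 d5 ff
  t1: 66 d5 ff 97 83 e6 f9 45

RES = [ 0x66  0xd5  0xff  0x97  0x83  0xe6  0xf9  0x45 ]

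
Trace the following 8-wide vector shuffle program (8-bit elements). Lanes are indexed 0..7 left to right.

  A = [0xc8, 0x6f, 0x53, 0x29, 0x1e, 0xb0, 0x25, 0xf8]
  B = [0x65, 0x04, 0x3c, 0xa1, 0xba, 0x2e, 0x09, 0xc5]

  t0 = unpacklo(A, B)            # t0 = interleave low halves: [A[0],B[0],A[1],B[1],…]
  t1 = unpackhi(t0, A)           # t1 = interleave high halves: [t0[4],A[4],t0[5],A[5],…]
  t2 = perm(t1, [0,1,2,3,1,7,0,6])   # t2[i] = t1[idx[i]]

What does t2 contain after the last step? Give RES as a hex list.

RES = [ 0x53  0x1e  0x3c  0xb0  0x1e  0xf8  0x53  0xa1 ]

→ t0 |c8|65|6f|04|53|3c|29|a1|
→ t1 |53|1e|3c|b0|29|25|a1|f8|
→ t2 |53|1e|3c|b0|1e|f8|53|a1|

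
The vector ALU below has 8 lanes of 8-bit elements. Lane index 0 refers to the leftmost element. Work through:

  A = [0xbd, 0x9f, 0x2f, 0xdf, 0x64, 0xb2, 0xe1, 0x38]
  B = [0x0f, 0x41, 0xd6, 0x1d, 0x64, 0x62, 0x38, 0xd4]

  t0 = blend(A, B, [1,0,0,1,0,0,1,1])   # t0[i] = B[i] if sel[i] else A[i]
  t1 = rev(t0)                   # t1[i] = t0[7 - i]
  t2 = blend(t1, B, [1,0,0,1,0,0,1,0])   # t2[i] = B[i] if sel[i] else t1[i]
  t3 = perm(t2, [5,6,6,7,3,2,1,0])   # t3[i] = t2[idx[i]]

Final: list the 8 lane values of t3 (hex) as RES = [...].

  t0: 0f 9f 2f 1d 64 b2 38 d4
  t1: d4 38 b2 64 1d 2f 9f 0f
  t2: 0f 38 b2 1d 1d 2f 38 0f
  t3: 2f 38 38 0f 1d b2 38 0f

RES = [0x2f, 0x38, 0x38, 0x0f, 0x1d, 0xb2, 0x38, 0x0f]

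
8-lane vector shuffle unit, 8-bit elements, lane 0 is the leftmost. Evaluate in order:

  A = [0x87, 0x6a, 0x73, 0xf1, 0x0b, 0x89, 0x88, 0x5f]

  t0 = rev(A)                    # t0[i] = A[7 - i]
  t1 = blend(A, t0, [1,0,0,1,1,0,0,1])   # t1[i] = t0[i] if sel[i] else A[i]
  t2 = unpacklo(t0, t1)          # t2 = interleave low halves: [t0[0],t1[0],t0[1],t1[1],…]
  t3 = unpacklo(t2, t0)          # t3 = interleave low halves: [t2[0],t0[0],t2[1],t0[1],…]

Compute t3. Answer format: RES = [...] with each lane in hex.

RES = [0x5f, 0x5f, 0x5f, 0x88, 0x88, 0x89, 0x6a, 0x0b]

  t0: 5f 88 89 0b f1 73 6a 87
  t1: 5f 6a 73 0b f1 89 88 87
  t2: 5f 5f 88 6a 89 73 0b 0b
  t3: 5f 5f 5f 88 88 89 6a 0b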